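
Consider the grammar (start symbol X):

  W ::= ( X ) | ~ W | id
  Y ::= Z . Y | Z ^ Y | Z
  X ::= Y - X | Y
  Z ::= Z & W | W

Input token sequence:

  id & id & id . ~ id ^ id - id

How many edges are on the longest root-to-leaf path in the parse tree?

6

[X [Y [Z [Z [Z [W id]] & [W id]] & [W id]] . [Y [Z [W ~ [W id]]] ^ [Y [Z [W id]]]]] - [X [Y [Z [W id]]]]]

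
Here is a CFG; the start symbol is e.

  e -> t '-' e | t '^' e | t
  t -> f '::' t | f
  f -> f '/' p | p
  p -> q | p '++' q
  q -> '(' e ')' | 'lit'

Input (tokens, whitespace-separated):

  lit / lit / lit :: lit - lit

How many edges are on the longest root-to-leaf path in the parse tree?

[e [t [f [f [f [p [q lit]]] / [p [q lit]]] / [p [q lit]]] :: [t [f [p [q lit]]]]] - [e [t [f [p [q lit]]]]]]

7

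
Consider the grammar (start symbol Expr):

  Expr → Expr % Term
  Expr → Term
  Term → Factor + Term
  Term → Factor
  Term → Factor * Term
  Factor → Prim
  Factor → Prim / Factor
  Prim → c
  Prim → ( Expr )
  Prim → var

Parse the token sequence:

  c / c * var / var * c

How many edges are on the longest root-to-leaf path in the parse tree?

6

[Expr [Term [Factor [Prim c] / [Factor [Prim c]]] * [Term [Factor [Prim var] / [Factor [Prim var]]] * [Term [Factor [Prim c]]]]]]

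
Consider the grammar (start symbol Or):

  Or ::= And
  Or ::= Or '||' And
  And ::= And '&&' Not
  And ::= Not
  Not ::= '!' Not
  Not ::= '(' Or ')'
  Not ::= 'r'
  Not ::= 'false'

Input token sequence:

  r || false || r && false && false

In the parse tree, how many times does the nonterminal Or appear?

3

[Or [Or [Or [And [Not r]]] || [And [Not false]]] || [And [And [And [Not r]] && [Not false]] && [Not false]]]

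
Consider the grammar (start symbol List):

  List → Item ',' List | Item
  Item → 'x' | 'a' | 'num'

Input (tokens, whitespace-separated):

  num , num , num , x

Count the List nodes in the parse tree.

4

[List [Item num] , [List [Item num] , [List [Item num] , [List [Item x]]]]]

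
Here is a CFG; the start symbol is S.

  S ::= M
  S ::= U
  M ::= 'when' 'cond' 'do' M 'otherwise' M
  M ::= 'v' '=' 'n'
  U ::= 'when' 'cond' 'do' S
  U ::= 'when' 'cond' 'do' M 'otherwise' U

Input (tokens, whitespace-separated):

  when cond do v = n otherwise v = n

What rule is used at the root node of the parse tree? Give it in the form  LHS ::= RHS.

[S [M when cond do [M v = n] otherwise [M v = n]]]

S ::= M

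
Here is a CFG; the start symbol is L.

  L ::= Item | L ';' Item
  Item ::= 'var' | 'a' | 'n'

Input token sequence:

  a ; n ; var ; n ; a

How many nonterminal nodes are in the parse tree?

[L [L [L [L [L [Item a]] ; [Item n]] ; [Item var]] ; [Item n]] ; [Item a]]

10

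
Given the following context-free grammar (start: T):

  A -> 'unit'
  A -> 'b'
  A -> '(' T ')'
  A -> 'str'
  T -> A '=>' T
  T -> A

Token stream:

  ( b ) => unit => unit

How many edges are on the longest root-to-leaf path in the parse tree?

[T [A ( [T [A b]] )] => [T [A unit] => [T [A unit]]]]

4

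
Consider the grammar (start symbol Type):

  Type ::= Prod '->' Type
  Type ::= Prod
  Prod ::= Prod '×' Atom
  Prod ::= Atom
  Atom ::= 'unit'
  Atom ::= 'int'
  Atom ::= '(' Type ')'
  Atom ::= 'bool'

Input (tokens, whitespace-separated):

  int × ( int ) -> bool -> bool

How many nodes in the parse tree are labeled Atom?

5

[Type [Prod [Prod [Atom int]] × [Atom ( [Type [Prod [Atom int]]] )]] -> [Type [Prod [Atom bool]] -> [Type [Prod [Atom bool]]]]]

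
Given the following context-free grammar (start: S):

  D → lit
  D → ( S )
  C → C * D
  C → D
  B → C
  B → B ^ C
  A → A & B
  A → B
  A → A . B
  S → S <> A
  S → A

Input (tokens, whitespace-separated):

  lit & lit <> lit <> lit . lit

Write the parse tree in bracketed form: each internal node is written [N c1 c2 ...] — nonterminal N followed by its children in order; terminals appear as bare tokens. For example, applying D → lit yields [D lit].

S
S <> A
S <> A <> A
A <> A <> A
A & B <> A <> A
B & B <> A <> A
C & B <> A <> A
D & B <> A <> A
lit & B <> A <> A
lit & C <> A <> A
lit & D <> A <> A
lit & lit <> A <> A
lit & lit <> B <> A
lit & lit <> C <> A
lit & lit <> D <> A
lit & lit <> lit <> A
lit & lit <> lit <> A . B
lit & lit <> lit <> B . B
lit & lit <> lit <> C . B
lit & lit <> lit <> D . B
lit & lit <> lit <> lit . B
lit & lit <> lit <> lit . C
lit & lit <> lit <> lit . D
lit & lit <> lit <> lit . lit

[S [S [S [A [A [B [C [D lit]]]] & [B [C [D lit]]]]] <> [A [B [C [D lit]]]]] <> [A [A [B [C [D lit]]]] . [B [C [D lit]]]]]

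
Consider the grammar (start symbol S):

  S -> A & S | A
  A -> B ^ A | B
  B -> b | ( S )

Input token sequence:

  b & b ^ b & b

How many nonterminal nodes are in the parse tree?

[S [A [B b]] & [S [A [B b] ^ [A [B b]]] & [S [A [B b]]]]]

11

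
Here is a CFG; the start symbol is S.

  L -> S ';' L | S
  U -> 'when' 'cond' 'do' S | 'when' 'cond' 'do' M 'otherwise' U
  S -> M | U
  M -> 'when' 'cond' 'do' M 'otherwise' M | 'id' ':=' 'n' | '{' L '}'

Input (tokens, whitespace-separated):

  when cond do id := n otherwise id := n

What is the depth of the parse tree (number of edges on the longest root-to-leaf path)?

[S [M when cond do [M id := n] otherwise [M id := n]]]

3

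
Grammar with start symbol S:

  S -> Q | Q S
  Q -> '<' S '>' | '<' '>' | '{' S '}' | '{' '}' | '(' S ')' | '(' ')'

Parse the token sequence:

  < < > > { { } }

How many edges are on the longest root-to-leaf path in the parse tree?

[S [Q < [S [Q < >]] >] [S [Q { [S [Q { }]] }]]]

5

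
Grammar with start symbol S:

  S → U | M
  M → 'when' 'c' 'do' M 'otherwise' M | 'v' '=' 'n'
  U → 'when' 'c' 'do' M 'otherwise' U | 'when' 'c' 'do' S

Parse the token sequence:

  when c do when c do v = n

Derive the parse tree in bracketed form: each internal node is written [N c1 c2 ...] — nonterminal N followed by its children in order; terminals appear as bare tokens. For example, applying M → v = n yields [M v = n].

[S [U when c do [S [U when c do [S [M v = n]]]]]]

S
U
when c do S
when c do U
when c do when c do S
when c do when c do M
when c do when c do v = n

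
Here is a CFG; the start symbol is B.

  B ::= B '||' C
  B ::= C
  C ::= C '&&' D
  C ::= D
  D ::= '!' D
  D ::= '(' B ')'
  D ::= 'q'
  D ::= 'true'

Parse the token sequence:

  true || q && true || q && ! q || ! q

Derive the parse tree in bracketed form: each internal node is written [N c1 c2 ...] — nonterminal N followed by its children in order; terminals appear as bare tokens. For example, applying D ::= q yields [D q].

B
B || C
B || C || C
B || C || C || C
C || C || C || C
D || C || C || C
true || C || C || C
true || C && D || C || C
true || D && D || C || C
true || q && D || C || C
true || q && true || C || C
true || q && true || C && D || C
true || q && true || D && D || C
true || q && true || q && D || C
true || q && true || q && ! D || C
true || q && true || q && ! q || C
true || q && true || q && ! q || D
true || q && true || q && ! q || ! D
true || q && true || q && ! q || ! q

[B [B [B [B [C [D true]]] || [C [C [D q]] && [D true]]] || [C [C [D q]] && [D ! [D q]]]] || [C [D ! [D q]]]]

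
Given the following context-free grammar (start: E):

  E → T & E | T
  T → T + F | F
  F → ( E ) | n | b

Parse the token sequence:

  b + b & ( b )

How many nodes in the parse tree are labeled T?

[E [T [T [F b]] + [F b]] & [E [T [F ( [E [T [F b]]] )]]]]

4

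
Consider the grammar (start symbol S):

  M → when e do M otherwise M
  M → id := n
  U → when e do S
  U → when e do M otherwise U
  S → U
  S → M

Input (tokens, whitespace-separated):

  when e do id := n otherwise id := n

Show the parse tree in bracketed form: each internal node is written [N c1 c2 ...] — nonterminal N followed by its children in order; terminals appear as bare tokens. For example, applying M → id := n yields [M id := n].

[S [M when e do [M id := n] otherwise [M id := n]]]

S
M
when e do M otherwise M
when e do id := n otherwise M
when e do id := n otherwise id := n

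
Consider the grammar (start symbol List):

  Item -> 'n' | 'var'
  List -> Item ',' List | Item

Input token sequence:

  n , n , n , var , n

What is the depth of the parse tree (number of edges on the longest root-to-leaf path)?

6

[List [Item n] , [List [Item n] , [List [Item n] , [List [Item var] , [List [Item n]]]]]]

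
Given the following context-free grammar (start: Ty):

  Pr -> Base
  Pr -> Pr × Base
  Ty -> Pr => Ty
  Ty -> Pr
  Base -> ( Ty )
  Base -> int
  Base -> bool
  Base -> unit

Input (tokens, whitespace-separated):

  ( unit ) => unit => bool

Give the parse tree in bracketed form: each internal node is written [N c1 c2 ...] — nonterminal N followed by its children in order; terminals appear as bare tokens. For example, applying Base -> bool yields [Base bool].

[Ty [Pr [Base ( [Ty [Pr [Base unit]]] )]] => [Ty [Pr [Base unit]] => [Ty [Pr [Base bool]]]]]

Ty
Pr => Ty
Base => Ty
( Ty ) => Ty
( Pr ) => Ty
( Base ) => Ty
( unit ) => Ty
( unit ) => Pr => Ty
( unit ) => Base => Ty
( unit ) => unit => Ty
( unit ) => unit => Pr
( unit ) => unit => Base
( unit ) => unit => bool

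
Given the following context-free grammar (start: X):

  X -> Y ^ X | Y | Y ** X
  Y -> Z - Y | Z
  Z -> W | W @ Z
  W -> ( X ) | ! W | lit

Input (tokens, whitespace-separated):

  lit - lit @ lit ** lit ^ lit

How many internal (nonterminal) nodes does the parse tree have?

17

[X [Y [Z [W lit]] - [Y [Z [W lit] @ [Z [W lit]]]]] ** [X [Y [Z [W lit]]] ^ [X [Y [Z [W lit]]]]]]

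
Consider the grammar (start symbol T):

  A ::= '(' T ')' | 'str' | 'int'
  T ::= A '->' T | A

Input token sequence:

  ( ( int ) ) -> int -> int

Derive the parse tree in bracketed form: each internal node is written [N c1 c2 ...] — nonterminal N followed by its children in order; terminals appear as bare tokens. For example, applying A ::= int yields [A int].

[T [A ( [T [A ( [T [A int]] )]] )] -> [T [A int] -> [T [A int]]]]

T
A -> T
( T ) -> T
( A ) -> T
( ( T ) ) -> T
( ( A ) ) -> T
( ( int ) ) -> T
( ( int ) ) -> A -> T
( ( int ) ) -> int -> T
( ( int ) ) -> int -> A
( ( int ) ) -> int -> int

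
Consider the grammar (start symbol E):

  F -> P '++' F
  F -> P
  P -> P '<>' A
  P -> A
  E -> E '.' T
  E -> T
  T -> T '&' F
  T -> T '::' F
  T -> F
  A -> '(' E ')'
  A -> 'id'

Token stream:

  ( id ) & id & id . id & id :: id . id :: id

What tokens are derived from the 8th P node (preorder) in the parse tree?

id

[E [E [E [T [T [T [F [P [A ( [E [T [F [P [A id]]]]] )]]]] & [F [P [A id]]]] & [F [P [A id]]]]] . [T [T [T [F [P [A id]]]] & [F [P [A id]]]] :: [F [P [A id]]]]] . [T [T [F [P [A id]]]] :: [F [P [A id]]]]]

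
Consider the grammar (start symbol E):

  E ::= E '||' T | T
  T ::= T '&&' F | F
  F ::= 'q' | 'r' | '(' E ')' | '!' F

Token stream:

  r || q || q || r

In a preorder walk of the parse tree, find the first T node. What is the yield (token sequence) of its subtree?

[E [E [E [E [T [F r]]] || [T [F q]]] || [T [F q]]] || [T [F r]]]

r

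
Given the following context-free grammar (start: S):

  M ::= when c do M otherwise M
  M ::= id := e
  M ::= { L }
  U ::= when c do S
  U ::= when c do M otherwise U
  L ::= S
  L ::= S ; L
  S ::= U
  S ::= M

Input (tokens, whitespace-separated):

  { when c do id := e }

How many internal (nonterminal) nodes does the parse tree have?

[S [M { [L [S [U when c do [S [M id := e]]]]] }]]

7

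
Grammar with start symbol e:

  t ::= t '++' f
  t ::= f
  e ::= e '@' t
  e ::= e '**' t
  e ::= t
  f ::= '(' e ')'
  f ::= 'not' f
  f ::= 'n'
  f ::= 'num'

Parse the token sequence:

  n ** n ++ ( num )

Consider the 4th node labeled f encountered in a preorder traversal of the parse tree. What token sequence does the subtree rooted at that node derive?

num

[e [e [t [f n]]] ** [t [t [f n]] ++ [f ( [e [t [f num]]] )]]]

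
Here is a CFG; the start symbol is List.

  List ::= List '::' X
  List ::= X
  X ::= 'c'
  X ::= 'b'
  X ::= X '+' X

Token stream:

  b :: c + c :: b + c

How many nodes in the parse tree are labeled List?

[List [List [List [X b]] :: [X [X c] + [X c]]] :: [X [X b] + [X c]]]

3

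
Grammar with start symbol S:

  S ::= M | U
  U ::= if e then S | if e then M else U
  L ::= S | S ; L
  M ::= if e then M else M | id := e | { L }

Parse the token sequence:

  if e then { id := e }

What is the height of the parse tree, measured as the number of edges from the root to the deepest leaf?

7

[S [U if e then [S [M { [L [S [M id := e]]] }]]]]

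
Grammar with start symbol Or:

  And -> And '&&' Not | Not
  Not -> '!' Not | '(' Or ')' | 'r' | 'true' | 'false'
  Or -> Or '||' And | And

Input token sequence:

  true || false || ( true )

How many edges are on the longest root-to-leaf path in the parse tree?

[Or [Or [Or [And [Not true]]] || [And [Not false]]] || [And [Not ( [Or [And [Not true]]] )]]]

6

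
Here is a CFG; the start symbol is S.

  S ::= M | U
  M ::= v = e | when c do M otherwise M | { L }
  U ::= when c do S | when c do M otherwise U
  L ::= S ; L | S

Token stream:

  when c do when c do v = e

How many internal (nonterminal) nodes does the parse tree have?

6

[S [U when c do [S [U when c do [S [M v = e]]]]]]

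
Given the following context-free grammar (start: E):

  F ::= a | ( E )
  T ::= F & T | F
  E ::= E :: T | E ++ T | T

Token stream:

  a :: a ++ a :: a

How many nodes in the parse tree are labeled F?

4

[E [E [E [E [T [F a]]] :: [T [F a]]] ++ [T [F a]]] :: [T [F a]]]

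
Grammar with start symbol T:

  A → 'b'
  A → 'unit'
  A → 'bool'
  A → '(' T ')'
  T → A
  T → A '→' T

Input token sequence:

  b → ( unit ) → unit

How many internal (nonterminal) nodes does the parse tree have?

[T [A b] → [T [A ( [T [A unit]] )] → [T [A unit]]]]

8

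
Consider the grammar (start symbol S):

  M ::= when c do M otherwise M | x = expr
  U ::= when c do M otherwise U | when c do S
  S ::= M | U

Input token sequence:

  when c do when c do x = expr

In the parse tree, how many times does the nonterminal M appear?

[S [U when c do [S [U when c do [S [M x = expr]]]]]]

1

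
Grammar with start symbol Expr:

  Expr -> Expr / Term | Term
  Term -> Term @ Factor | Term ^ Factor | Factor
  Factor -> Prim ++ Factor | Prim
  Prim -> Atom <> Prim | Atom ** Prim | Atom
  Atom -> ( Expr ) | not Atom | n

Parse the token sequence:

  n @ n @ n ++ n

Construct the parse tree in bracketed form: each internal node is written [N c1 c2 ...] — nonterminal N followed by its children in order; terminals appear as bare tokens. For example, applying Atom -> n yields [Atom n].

Expr
Term
Term @ Factor
Term @ Factor @ Factor
Factor @ Factor @ Factor
Prim @ Factor @ Factor
Atom @ Factor @ Factor
n @ Factor @ Factor
n @ Prim @ Factor
n @ Atom @ Factor
n @ n @ Factor
n @ n @ Prim ++ Factor
n @ n @ Atom ++ Factor
n @ n @ n ++ Factor
n @ n @ n ++ Prim
n @ n @ n ++ Atom
n @ n @ n ++ n

[Expr [Term [Term [Term [Factor [Prim [Atom n]]]] @ [Factor [Prim [Atom n]]]] @ [Factor [Prim [Atom n]] ++ [Factor [Prim [Atom n]]]]]]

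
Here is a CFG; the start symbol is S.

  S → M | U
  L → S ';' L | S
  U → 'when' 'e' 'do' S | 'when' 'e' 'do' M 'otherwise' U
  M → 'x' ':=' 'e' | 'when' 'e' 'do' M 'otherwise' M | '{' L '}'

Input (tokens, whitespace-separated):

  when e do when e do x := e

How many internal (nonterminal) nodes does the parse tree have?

[S [U when e do [S [U when e do [S [M x := e]]]]]]

6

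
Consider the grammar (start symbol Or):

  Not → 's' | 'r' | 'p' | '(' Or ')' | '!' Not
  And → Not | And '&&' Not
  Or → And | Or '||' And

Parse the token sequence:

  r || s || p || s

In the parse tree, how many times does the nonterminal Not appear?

[Or [Or [Or [Or [And [Not r]]] || [And [Not s]]] || [And [Not p]]] || [And [Not s]]]

4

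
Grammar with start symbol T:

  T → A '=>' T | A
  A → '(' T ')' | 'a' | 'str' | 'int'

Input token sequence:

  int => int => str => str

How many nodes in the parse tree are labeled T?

[T [A int] => [T [A int] => [T [A str] => [T [A str]]]]]

4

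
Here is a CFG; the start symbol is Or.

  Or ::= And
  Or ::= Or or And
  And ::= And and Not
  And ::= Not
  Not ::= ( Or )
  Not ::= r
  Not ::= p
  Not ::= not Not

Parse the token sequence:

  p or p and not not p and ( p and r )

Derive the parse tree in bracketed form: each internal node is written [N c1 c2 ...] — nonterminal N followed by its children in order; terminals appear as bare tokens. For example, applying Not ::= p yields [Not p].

Or
Or or And
And or And
Not or And
p or And
p or And and Not
p or And and Not and Not
p or Not and Not and Not
p or p and Not and Not
p or p and not Not and Not
p or p and not not Not and Not
p or p and not not p and Not
p or p and not not p and ( Or )
p or p and not not p and ( And )
p or p and not not p and ( And and Not )
p or p and not not p and ( Not and Not )
p or p and not not p and ( p and Not )
p or p and not not p and ( p and r )

[Or [Or [And [Not p]]] or [And [And [And [Not p]] and [Not not [Not not [Not p]]]] and [Not ( [Or [And [And [Not p]] and [Not r]]] )]]]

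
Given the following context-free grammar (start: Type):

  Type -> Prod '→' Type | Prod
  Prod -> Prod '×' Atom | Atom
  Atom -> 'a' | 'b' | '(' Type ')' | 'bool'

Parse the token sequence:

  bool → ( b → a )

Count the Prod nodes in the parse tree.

4

[Type [Prod [Atom bool]] → [Type [Prod [Atom ( [Type [Prod [Atom b]] → [Type [Prod [Atom a]]]] )]]]]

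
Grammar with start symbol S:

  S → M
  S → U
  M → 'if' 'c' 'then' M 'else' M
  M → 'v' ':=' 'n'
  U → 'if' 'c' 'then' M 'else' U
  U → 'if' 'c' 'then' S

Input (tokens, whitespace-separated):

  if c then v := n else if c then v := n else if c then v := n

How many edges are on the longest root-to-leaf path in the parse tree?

6

[S [U if c then [M v := n] else [U if c then [M v := n] else [U if c then [S [M v := n]]]]]]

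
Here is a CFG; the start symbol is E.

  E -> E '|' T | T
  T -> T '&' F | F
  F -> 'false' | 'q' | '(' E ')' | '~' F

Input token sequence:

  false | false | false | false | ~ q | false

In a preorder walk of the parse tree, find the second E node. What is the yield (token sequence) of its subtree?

false | false | false | false | ~ q

[E [E [E [E [E [E [T [F false]]] | [T [F false]]] | [T [F false]]] | [T [F false]]] | [T [F ~ [F q]]]] | [T [F false]]]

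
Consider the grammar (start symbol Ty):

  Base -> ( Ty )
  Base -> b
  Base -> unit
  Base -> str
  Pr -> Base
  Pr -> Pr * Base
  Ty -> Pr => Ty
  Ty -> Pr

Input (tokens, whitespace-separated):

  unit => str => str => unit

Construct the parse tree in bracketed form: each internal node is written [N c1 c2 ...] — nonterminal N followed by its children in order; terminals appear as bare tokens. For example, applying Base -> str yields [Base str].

[Ty [Pr [Base unit]] => [Ty [Pr [Base str]] => [Ty [Pr [Base str]] => [Ty [Pr [Base unit]]]]]]

Ty
Pr => Ty
Base => Ty
unit => Ty
unit => Pr => Ty
unit => Base => Ty
unit => str => Ty
unit => str => Pr => Ty
unit => str => Base => Ty
unit => str => str => Ty
unit => str => str => Pr
unit => str => str => Base
unit => str => str => unit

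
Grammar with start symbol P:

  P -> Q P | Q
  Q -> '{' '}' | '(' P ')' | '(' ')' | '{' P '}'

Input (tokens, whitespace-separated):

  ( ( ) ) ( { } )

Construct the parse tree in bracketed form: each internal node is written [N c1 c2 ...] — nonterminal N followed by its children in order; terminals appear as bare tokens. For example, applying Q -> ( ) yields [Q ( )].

P
Q P
( P ) P
( Q ) P
( ( ) ) P
( ( ) ) Q
( ( ) ) ( P )
( ( ) ) ( Q )
( ( ) ) ( { } )

[P [Q ( [P [Q ( )]] )] [P [Q ( [P [Q { }]] )]]]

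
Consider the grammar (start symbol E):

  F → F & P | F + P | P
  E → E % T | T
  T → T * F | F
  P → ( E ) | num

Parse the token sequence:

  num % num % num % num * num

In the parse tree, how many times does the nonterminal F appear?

[E [E [E [E [T [F [P num]]]] % [T [F [P num]]]] % [T [F [P num]]]] % [T [T [F [P num]]] * [F [P num]]]]

5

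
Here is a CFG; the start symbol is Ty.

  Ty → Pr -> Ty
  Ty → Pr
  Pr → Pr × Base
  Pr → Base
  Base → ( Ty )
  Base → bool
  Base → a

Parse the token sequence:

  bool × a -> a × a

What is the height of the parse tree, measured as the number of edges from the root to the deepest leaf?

5

[Ty [Pr [Pr [Base bool]] × [Base a]] -> [Ty [Pr [Pr [Base a]] × [Base a]]]]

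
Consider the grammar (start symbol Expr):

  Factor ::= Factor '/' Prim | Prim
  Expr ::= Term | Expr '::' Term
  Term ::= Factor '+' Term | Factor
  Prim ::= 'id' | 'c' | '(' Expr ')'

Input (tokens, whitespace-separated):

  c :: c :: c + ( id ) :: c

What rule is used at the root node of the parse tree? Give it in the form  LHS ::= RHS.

[Expr [Expr [Expr [Expr [Term [Factor [Prim c]]]] :: [Term [Factor [Prim c]]]] :: [Term [Factor [Prim c]] + [Term [Factor [Prim ( [Expr [Term [Factor [Prim id]]]] )]]]]] :: [Term [Factor [Prim c]]]]

Expr ::= Expr '::' Term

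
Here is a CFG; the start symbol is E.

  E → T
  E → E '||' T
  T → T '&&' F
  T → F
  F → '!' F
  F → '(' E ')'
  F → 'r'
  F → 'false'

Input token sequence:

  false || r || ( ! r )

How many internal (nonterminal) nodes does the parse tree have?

13

[E [E [E [T [F false]]] || [T [F r]]] || [T [F ( [E [T [F ! [F r]]]] )]]]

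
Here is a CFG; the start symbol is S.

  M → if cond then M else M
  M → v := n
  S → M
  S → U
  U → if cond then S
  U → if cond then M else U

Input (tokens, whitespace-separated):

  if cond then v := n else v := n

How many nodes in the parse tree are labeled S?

[S [M if cond then [M v := n] else [M v := n]]]

1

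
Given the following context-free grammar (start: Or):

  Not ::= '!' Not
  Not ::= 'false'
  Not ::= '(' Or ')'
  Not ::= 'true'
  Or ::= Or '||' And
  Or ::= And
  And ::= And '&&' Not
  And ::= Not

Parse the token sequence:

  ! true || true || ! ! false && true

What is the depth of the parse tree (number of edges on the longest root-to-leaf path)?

[Or [Or [Or [And [Not ! [Not true]]]] || [And [Not true]]] || [And [And [Not ! [Not ! [Not false]]]] && [Not true]]]

6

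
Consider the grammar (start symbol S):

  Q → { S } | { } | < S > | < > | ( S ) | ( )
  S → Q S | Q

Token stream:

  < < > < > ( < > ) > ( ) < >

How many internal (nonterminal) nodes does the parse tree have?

14

[S [Q < [S [Q < >] [S [Q < >] [S [Q ( [S [Q < >]] )]]]] >] [S [Q ( )] [S [Q < >]]]]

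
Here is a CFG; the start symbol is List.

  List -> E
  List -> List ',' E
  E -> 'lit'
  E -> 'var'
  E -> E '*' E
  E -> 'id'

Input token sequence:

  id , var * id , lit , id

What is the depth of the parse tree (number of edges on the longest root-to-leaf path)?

[List [List [List [List [E id]] , [E [E var] * [E id]]] , [E lit]] , [E id]]

5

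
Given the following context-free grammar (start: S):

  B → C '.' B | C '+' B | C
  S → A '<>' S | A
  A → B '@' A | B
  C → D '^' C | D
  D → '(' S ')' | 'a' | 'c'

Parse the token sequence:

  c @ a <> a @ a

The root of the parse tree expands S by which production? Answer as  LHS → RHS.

[S [A [B [C [D c]]] @ [A [B [C [D a]]]]] <> [S [A [B [C [D a]]] @ [A [B [C [D a]]]]]]]

S → A '<>' S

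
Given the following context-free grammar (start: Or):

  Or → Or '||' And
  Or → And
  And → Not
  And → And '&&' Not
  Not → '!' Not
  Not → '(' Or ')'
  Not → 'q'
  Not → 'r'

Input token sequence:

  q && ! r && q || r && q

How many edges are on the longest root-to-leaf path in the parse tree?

[Or [Or [And [And [And [Not q]] && [Not ! [Not r]]] && [Not q]]] || [And [And [Not r]] && [Not q]]]

6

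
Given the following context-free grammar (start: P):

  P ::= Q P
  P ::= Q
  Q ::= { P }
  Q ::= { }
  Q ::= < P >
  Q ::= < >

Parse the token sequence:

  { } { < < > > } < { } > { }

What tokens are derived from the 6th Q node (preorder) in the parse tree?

{ }

[P [Q { }] [P [Q { [P [Q < [P [Q < >]] >]] }] [P [Q < [P [Q { }]] >] [P [Q { }]]]]]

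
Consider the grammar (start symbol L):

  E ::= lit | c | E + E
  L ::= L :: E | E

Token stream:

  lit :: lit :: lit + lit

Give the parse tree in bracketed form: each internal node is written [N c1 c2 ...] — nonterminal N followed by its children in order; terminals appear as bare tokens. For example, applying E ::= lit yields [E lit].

L
L :: E
L :: E :: E
E :: E :: E
lit :: E :: E
lit :: lit :: E
lit :: lit :: E + E
lit :: lit :: lit + E
lit :: lit :: lit + lit

[L [L [L [E lit]] :: [E lit]] :: [E [E lit] + [E lit]]]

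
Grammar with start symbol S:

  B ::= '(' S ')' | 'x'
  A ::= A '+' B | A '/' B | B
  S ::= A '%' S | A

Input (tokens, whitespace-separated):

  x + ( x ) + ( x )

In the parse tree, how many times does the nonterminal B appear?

[S [A [A [A [B x]] + [B ( [S [A [B x]]] )]] + [B ( [S [A [B x]]] )]]]

5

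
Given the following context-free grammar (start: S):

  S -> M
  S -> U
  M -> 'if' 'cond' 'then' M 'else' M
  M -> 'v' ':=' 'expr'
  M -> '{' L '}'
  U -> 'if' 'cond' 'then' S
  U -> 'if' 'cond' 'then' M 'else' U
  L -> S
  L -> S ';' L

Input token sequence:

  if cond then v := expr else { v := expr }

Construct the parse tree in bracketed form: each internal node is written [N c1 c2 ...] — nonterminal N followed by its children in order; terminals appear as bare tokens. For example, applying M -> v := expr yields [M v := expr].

[S [M if cond then [M v := expr] else [M { [L [S [M v := expr]]] }]]]

S
M
if cond then M else M
if cond then v := expr else M
if cond then v := expr else { L }
if cond then v := expr else { S }
if cond then v := expr else { M }
if cond then v := expr else { v := expr }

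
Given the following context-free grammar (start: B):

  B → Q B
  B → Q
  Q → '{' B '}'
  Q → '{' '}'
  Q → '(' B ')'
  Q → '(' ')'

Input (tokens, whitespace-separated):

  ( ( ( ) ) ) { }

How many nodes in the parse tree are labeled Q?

[B [Q ( [B [Q ( [B [Q ( )]] )]] )] [B [Q { }]]]

4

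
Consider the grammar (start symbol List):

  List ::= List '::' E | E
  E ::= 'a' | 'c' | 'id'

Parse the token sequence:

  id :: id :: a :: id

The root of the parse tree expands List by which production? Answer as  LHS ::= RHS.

[List [List [List [List [E id]] :: [E id]] :: [E a]] :: [E id]]

List ::= List '::' E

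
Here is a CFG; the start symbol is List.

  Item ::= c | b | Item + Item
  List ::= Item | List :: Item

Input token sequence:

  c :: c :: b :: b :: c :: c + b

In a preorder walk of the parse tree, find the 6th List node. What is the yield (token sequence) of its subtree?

c

[List [List [List [List [List [List [Item c]] :: [Item c]] :: [Item b]] :: [Item b]] :: [Item c]] :: [Item [Item c] + [Item b]]]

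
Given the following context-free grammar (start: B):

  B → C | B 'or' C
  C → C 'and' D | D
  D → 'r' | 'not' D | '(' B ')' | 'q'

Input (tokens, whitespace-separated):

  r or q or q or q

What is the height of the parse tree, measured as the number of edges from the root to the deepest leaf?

[B [B [B [B [C [D r]]] or [C [D q]]] or [C [D q]]] or [C [D q]]]

6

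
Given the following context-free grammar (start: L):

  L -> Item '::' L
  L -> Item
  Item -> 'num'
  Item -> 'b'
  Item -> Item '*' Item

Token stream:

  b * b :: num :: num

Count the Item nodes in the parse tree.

5

[L [Item [Item b] * [Item b]] :: [L [Item num] :: [L [Item num]]]]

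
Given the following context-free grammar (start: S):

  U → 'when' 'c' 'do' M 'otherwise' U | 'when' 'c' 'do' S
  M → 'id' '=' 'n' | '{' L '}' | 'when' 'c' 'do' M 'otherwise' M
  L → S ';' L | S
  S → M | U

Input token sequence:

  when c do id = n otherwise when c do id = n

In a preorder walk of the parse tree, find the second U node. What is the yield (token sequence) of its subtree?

when c do id = n

[S [U when c do [M id = n] otherwise [U when c do [S [M id = n]]]]]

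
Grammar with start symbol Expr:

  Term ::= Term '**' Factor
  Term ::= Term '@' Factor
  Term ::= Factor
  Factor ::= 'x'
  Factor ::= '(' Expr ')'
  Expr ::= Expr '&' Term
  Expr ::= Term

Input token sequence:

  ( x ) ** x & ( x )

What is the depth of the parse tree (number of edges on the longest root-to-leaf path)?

8

[Expr [Expr [Term [Term [Factor ( [Expr [Term [Factor x]]] )]] ** [Factor x]]] & [Term [Factor ( [Expr [Term [Factor x]]] )]]]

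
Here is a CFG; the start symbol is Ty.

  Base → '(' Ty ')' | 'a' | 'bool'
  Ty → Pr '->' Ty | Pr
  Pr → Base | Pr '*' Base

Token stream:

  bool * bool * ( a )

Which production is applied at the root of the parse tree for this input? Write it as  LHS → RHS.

[Ty [Pr [Pr [Pr [Base bool]] * [Base bool]] * [Base ( [Ty [Pr [Base a]]] )]]]

Ty → Pr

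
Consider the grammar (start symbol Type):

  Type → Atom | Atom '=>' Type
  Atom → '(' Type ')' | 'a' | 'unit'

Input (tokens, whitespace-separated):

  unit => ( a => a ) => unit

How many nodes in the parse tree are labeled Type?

5

[Type [Atom unit] => [Type [Atom ( [Type [Atom a] => [Type [Atom a]]] )] => [Type [Atom unit]]]]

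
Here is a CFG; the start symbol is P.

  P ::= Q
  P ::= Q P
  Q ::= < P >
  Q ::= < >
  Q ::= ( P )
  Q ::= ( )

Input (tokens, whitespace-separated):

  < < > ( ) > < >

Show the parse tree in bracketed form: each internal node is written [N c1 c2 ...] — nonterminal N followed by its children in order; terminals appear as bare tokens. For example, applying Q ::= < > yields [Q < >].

P
Q P
< P > P
< Q P > P
< < > P > P
< < > Q > P
< < > ( ) > P
< < > ( ) > Q
< < > ( ) > < >

[P [Q < [P [Q < >] [P [Q ( )]]] >] [P [Q < >]]]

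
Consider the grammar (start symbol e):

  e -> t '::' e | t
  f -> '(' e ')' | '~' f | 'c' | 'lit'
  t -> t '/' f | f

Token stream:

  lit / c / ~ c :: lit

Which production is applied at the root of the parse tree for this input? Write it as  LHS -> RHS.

e -> t '::' e

[e [t [t [t [f lit]] / [f c]] / [f ~ [f c]]] :: [e [t [f lit]]]]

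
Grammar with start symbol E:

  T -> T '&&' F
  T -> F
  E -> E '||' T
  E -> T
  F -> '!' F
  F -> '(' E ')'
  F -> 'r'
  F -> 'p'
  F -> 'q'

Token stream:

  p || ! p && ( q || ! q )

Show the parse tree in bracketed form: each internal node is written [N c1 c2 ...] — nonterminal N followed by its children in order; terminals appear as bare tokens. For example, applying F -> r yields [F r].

[E [E [T [F p]]] || [T [T [F ! [F p]]] && [F ( [E [E [T [F q]]] || [T [F ! [F q]]]] )]]]

E
E || T
T || T
F || T
p || T
p || T && F
p || F && F
p || ! F && F
p || ! p && F
p || ! p && ( E )
p || ! p && ( E || T )
p || ! p && ( T || T )
p || ! p && ( F || T )
p || ! p && ( q || T )
p || ! p && ( q || F )
p || ! p && ( q || ! F )
p || ! p && ( q || ! q )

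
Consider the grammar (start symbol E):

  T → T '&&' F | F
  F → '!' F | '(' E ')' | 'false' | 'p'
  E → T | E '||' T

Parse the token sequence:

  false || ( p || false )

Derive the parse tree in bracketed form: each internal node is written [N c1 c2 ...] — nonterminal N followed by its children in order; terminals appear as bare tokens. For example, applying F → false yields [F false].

[E [E [T [F false]]] || [T [F ( [E [E [T [F p]]] || [T [F false]]] )]]]

E
E || T
T || T
F || T
false || T
false || F
false || ( E )
false || ( E || T )
false || ( T || T )
false || ( F || T )
false || ( p || T )
false || ( p || F )
false || ( p || false )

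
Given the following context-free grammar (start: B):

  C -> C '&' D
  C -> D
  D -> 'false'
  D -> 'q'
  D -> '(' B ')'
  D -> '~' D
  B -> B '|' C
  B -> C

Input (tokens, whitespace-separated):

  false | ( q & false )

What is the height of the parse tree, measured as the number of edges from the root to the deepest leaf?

7

[B [B [C [D false]]] | [C [D ( [B [C [C [D q]] & [D false]]] )]]]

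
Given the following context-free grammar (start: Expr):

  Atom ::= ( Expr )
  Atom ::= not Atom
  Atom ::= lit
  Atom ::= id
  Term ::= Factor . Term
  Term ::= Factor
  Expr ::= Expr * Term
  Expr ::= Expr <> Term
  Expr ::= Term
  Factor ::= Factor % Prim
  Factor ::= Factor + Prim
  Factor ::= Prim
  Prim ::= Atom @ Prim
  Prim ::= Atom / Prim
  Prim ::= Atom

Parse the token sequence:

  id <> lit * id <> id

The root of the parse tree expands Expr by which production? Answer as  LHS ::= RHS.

[Expr [Expr [Expr [Expr [Term [Factor [Prim [Atom id]]]]] <> [Term [Factor [Prim [Atom lit]]]]] * [Term [Factor [Prim [Atom id]]]]] <> [Term [Factor [Prim [Atom id]]]]]

Expr ::= Expr <> Term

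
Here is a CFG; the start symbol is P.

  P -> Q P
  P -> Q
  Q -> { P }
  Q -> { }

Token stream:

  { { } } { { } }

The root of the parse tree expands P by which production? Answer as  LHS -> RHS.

[P [Q { [P [Q { }]] }] [P [Q { [P [Q { }]] }]]]

P -> Q P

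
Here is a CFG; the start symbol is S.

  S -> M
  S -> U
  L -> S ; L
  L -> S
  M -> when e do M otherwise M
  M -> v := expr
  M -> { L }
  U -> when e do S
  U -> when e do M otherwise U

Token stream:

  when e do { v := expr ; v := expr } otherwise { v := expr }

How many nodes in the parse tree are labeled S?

4

[S [M when e do [M { [L [S [M v := expr]] ; [L [S [M v := expr]]]] }] otherwise [M { [L [S [M v := expr]]] }]]]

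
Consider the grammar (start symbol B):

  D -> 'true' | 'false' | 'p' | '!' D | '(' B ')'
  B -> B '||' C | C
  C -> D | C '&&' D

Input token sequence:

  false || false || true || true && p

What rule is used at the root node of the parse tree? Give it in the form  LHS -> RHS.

[B [B [B [B [C [D false]]] || [C [D false]]] || [C [D true]]] || [C [C [D true]] && [D p]]]

B -> B '||' C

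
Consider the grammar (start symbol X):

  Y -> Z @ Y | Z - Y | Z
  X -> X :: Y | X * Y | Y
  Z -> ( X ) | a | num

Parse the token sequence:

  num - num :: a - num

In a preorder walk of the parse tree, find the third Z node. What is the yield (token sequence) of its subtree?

[X [X [Y [Z num] - [Y [Z num]]]] :: [Y [Z a] - [Y [Z num]]]]

a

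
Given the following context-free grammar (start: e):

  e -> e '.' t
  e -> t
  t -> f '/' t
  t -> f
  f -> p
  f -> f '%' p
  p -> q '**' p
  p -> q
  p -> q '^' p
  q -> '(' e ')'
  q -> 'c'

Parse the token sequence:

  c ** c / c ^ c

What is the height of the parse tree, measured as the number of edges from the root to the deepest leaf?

[e [t [f [p [q c] ** [p [q c]]]] / [t [f [p [q c] ^ [p [q c]]]]]]]

7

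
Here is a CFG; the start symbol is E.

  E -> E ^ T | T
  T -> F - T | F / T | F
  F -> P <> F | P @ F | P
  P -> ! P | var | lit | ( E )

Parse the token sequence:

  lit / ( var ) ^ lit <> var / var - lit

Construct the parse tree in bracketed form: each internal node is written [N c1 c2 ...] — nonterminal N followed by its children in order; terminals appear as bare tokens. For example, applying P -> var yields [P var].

E
E ^ T
T ^ T
F / T ^ T
P / T ^ T
lit / T ^ T
lit / F ^ T
lit / P ^ T
lit / ( E ) ^ T
lit / ( T ) ^ T
lit / ( F ) ^ T
lit / ( P ) ^ T
lit / ( var ) ^ T
lit / ( var ) ^ F / T
lit / ( var ) ^ P <> F / T
lit / ( var ) ^ lit <> F / T
lit / ( var ) ^ lit <> P / T
lit / ( var ) ^ lit <> var / T
lit / ( var ) ^ lit <> var / F - T
lit / ( var ) ^ lit <> var / P - T
lit / ( var ) ^ lit <> var / var - T
lit / ( var ) ^ lit <> var / var - F
lit / ( var ) ^ lit <> var / var - P
lit / ( var ) ^ lit <> var / var - lit

[E [E [T [F [P lit]] / [T [F [P ( [E [T [F [P var]]]] )]]]]] ^ [T [F [P lit] <> [F [P var]]] / [T [F [P var]] - [T [F [P lit]]]]]]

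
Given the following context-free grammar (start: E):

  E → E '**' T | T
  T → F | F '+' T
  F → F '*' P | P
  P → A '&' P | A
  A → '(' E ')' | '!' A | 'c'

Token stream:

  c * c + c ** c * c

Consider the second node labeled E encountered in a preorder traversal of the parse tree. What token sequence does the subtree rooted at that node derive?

[E [E [T [F [F [P [A c]]] * [P [A c]]] + [T [F [P [A c]]]]]] ** [T [F [F [P [A c]]] * [P [A c]]]]]

c * c + c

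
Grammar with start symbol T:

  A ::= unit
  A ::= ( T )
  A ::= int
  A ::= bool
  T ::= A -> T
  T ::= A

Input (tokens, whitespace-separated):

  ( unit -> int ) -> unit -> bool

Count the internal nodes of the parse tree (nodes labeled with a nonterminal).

10

[T [A ( [T [A unit] -> [T [A int]]] )] -> [T [A unit] -> [T [A bool]]]]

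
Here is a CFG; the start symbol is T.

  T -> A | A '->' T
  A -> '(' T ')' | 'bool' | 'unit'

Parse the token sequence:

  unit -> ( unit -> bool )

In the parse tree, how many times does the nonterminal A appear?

[T [A unit] -> [T [A ( [T [A unit] -> [T [A bool]]] )]]]

4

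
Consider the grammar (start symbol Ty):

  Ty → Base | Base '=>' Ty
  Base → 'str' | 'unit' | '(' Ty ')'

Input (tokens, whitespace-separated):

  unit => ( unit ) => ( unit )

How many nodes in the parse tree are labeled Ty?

[Ty [Base unit] => [Ty [Base ( [Ty [Base unit]] )] => [Ty [Base ( [Ty [Base unit]] )]]]]

5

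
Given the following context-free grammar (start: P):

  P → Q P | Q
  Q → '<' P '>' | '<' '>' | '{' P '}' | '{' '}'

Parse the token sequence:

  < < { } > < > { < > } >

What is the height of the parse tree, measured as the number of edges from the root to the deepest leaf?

[P [Q < [P [Q < [P [Q { }]] >] [P [Q < >] [P [Q { [P [Q < >]] }]]]] >]]

8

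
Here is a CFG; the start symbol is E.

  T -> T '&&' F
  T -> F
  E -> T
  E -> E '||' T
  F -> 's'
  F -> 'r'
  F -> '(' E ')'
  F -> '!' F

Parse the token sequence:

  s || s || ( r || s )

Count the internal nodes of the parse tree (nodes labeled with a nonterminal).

[E [E [E [T [F s]]] || [T [F s]]] || [T [F ( [E [E [T [F r]]] || [T [F s]]] )]]]

15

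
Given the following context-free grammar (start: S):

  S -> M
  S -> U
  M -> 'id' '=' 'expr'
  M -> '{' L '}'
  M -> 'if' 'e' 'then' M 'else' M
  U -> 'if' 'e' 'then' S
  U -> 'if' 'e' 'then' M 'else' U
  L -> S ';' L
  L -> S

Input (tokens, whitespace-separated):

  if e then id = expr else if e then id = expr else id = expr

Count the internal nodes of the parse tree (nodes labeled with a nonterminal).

[S [M if e then [M id = expr] else [M if e then [M id = expr] else [M id = expr]]]]

6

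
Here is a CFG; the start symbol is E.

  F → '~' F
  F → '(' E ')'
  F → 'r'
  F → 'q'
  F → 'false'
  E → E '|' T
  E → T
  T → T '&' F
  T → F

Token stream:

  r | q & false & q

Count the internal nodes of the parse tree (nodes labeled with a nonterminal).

[E [E [T [F r]]] | [T [T [T [F q]] & [F false]] & [F q]]]

10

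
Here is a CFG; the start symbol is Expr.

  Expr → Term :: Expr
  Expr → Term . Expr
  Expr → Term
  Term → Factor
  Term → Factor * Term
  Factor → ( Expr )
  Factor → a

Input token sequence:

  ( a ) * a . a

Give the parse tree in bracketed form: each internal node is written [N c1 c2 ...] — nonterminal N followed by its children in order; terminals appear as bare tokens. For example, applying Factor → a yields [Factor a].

Expr
Term . Expr
Factor * Term . Expr
( Expr ) * Term . Expr
( Term ) * Term . Expr
( Factor ) * Term . Expr
( a ) * Term . Expr
( a ) * Factor . Expr
( a ) * a . Expr
( a ) * a . Term
( a ) * a . Factor
( a ) * a . a

[Expr [Term [Factor ( [Expr [Term [Factor a]]] )] * [Term [Factor a]]] . [Expr [Term [Factor a]]]]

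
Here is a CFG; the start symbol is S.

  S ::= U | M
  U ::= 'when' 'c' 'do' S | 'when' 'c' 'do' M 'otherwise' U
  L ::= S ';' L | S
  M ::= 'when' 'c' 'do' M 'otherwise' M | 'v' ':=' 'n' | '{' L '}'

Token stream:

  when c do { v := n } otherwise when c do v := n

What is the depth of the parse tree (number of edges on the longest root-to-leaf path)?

6

[S [U when c do [M { [L [S [M v := n]]] }] otherwise [U when c do [S [M v := n]]]]]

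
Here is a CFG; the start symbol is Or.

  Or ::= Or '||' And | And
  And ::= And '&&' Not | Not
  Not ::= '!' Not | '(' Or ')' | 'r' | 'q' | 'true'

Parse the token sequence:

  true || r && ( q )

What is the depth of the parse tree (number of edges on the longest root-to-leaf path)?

6

[Or [Or [And [Not true]]] || [And [And [Not r]] && [Not ( [Or [And [Not q]]] )]]]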